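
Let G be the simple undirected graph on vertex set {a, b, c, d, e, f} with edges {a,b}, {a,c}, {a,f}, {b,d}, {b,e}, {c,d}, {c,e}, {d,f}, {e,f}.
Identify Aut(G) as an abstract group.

(S_3 × S_3) ⋊ Z_2

G is 3-regular and bipartite with parts {a, d, e} and {b, c, f} (each part is independent and every cross-pair is an edge), so G = K_{3,3}. Each part can be permuted independently (S_3 × S_3) and the two equal-size parts can also be swapped, giving (S_3 × S_3) ⋊ Z_2 of order 2·(3!)² = 72.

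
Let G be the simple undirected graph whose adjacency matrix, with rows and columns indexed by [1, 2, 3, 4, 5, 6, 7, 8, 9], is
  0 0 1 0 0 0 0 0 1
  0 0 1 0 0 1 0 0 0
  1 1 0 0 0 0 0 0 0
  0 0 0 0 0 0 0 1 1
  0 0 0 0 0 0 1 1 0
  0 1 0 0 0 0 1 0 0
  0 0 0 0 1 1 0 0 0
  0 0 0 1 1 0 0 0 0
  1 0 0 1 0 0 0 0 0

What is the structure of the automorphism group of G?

G is 2-regular and connected on 9 vertices, i.e. the cycle C_9. C_9 has 9 rotations and 9 reflections, so Aut(C_9) ≅ D_9 of order 18.

the dihedral group of order 18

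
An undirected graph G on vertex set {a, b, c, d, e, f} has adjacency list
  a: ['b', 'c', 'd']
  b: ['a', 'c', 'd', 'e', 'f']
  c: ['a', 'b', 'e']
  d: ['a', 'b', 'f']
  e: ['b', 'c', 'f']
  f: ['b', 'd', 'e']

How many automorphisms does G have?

Vertex b is the unique vertex of degree 5; the remaining 5 vertices each have degree 3 and induce a cycle, so G is the wheel on 6 vertices with hub b. Every automorphism fixes the hub and acts on the rim 5-cycle, so Aut(G) ≅ Aut(C_5) = D_5 of order 10.

10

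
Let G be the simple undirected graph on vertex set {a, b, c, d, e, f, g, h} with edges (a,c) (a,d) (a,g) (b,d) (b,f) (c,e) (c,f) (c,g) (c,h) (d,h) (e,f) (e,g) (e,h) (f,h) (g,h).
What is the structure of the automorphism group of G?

the trivial group

The degree sequence is [3, 2, 5, 3, 4, 4, 4, 5]. Checking the degree-preserving permutations of the vertex set shows that none except the identity preserves every edge, so Aut(G) is trivial.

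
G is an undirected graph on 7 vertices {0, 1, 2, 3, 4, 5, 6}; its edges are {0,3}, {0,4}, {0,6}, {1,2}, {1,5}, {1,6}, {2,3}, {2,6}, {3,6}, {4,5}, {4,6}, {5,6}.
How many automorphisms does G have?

Vertex 6 is the unique vertex of degree 6; the remaining 6 vertices each have degree 3 and induce a cycle, so G is the wheel on 7 vertices with hub 6. Every automorphism fixes the hub and acts on the rim 6-cycle, so Aut(G) ≅ Aut(C_6) = D_6 of order 12.

12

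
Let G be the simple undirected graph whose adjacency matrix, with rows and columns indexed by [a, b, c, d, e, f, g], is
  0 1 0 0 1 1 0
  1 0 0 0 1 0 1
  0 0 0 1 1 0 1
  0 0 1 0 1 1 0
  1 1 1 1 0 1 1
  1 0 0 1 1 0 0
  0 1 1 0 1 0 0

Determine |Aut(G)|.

Vertex e is the unique vertex of degree 6; the remaining 6 vertices each have degree 3 and induce a cycle, so G is the wheel on 7 vertices with hub e. With the hub fixed, the remaining symmetry is that of the rim cycle C_6, giving the dihedral group D_6.

12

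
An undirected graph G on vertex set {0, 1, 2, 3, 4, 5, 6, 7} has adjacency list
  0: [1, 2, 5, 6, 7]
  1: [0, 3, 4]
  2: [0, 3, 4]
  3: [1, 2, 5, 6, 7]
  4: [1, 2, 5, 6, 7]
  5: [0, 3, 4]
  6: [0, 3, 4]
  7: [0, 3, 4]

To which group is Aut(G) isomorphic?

S_5 × S_3

The vertices split by degree into {0, 3, 4} (degree 5) and {1, 2, 5, 6, 7} (degree 3); every edge runs between the two parts, so G is the complete bipartite graph K_{3,5}. The parts have unequal sizes, so no automorphism swaps them; each part is permuted independently, giving S_5 × S_3 of order 5!·3! = 720.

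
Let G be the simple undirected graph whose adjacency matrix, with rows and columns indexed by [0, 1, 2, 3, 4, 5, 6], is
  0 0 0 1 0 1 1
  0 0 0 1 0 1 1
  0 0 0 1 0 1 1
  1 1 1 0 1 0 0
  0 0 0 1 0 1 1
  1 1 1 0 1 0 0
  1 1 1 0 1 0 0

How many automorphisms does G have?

The vertices split by degree into {3, 5, 6} (degree 4) and {0, 1, 2, 4} (degree 3); every edge runs between the two parts, so G is the complete bipartite graph K_{3,4}. Automorphisms preserve the bipartition setwise (since the parts differ in size) and act as S_3 × S_4 within it; |Aut| = 144.

144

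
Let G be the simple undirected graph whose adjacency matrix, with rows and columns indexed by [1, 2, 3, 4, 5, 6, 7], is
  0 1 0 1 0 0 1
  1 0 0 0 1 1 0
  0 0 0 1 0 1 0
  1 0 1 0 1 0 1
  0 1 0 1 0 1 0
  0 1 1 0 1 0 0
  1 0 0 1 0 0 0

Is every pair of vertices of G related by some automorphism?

Vertex 4 is the only vertex of degree 4, so every automorphism fixes it; G is not vertex-transitive.

No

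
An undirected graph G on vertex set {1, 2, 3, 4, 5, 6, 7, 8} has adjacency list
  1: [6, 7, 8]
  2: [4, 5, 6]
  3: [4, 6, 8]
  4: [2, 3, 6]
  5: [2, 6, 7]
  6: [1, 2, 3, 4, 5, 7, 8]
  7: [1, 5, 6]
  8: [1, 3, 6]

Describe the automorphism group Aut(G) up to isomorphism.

D_7

Vertex 6 is the unique vertex of degree 7; the remaining 7 vertices each have degree 3 and induce a cycle, so G is the wheel on 8 vertices with hub 6. Every automorphism fixes the hub and acts on the rim 7-cycle, so Aut(G) ≅ Aut(C_7) = D_7 of order 14.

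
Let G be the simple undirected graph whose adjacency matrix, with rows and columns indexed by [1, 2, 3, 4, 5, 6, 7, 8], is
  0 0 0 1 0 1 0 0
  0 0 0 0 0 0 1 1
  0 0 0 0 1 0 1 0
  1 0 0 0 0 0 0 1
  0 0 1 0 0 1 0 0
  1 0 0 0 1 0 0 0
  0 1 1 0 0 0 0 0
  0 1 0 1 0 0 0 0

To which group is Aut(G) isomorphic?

Every vertex has degree 2 and the graph is connected, so G is the 8-cycle C_8. C_8 has 8 rotations and 8 reflections, so Aut(C_8) ≅ D_8 of order 16.

the dihedral group of order 16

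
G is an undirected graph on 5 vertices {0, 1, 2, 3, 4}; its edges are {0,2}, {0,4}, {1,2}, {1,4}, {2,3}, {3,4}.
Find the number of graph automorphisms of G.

12

The vertices split by degree into {2, 4} (degree 3) and {0, 1, 3} (degree 2); every edge runs between the two parts, so G is the complete bipartite graph K_{2,3}. Automorphisms preserve the bipartition setwise (since the parts differ in size) and act as S_2 × S_3 within it; |Aut| = 12.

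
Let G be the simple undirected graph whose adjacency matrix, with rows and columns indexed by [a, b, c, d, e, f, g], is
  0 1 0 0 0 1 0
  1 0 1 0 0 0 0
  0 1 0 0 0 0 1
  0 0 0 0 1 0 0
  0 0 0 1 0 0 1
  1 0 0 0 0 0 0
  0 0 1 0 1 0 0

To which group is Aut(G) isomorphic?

The degree sequence is [2, 2, 2, 1, 2, 1, 2]; the two degree-1 vertices d and f are the ends of a path, so G = P_7. The only nontrivial automorphism of a path is the end-to-end reflection, so Aut(G) ≅ Z_2.

Z_2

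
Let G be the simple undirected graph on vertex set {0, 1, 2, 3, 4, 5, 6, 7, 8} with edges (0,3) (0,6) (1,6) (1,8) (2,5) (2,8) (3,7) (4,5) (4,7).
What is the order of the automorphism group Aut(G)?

18

G is 2-regular and connected on 9 vertices, i.e. the cycle C_9. The automorphisms of the 9-cycle are exactly the symmetries of a regular 9-gon: the dihedral group D_9, |D_9| = 18.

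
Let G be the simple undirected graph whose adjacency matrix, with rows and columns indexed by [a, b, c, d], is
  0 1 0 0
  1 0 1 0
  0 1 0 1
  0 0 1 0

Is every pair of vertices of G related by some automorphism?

Automorphisms preserve degree, but G has vertices of degree 1 and vertices of degree 2; no automorphism maps one to the other, so G is not vertex-transitive.

No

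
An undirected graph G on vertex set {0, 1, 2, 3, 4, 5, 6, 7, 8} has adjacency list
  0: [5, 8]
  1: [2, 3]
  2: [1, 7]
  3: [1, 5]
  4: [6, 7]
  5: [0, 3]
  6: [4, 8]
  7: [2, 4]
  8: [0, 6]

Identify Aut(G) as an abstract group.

D_9

G is 2-regular and connected on 9 vertices, i.e. the cycle C_9. C_9 has 9 rotations and 9 reflections, so Aut(C_9) ≅ D_9 of order 18.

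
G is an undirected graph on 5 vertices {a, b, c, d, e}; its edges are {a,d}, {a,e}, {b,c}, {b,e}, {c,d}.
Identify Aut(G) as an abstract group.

Every vertex has degree 2 and the graph is connected, so G is the 5-cycle C_5. C_5 has 5 rotations and 5 reflections, so Aut(C_5) ≅ D_5 of order 10.

the dihedral group of order 10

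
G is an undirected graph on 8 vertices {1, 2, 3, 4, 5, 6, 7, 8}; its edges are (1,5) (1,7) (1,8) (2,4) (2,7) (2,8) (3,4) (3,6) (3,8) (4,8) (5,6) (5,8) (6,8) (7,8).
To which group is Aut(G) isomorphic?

the dihedral group of order 14

Vertex 8 is the unique vertex of degree 7; the remaining 7 vertices each have degree 3 and induce a cycle, so G is the wheel on 8 vertices with hub 8. With the hub fixed, the remaining symmetry is that of the rim cycle C_7, giving the dihedral group D_7.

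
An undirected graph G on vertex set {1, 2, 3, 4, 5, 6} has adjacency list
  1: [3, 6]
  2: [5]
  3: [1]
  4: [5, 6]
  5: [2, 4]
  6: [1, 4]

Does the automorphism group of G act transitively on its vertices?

Automorphisms preserve degree, but G has vertices of degree 1 and vertices of degree 2; no automorphism maps one to the other, so G is not vertex-transitive.

No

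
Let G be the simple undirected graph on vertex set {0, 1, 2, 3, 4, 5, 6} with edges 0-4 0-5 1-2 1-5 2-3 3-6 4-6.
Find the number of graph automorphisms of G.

14

Every vertex has degree 2 and the graph is connected, so G is the 7-cycle C_7. The automorphisms of the 7-cycle are exactly the symmetries of a regular 7-gon: the dihedral group D_7, |D_7| = 14.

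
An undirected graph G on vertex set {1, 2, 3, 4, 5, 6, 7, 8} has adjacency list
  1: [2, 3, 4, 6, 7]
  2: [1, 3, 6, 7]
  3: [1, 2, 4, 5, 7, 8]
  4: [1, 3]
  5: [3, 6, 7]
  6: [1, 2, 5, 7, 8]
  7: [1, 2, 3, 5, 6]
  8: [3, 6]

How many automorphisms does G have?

1

The degree sequence is [5, 4, 6, 2, 3, 5, 5, 2]. Checking the degree-preserving permutations of the vertex set shows that none except the identity preserves every edge, so Aut(G) is trivial.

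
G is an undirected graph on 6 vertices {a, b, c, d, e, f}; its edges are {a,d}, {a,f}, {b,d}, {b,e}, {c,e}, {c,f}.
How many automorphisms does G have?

12

Every vertex has degree 2 and the graph is connected, so G is the 6-cycle C_6. The automorphisms of the 6-cycle are exactly the symmetries of a regular 6-gon: the dihedral group D_6, |D_6| = 12.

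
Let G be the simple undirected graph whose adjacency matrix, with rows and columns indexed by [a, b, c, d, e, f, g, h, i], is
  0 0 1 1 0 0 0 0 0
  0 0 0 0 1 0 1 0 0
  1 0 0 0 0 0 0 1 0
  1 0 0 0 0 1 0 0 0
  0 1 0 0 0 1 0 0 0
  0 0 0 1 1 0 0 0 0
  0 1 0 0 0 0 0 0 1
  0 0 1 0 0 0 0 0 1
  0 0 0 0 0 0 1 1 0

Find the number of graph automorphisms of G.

Every vertex has degree 2 and the graph is connected, so G is the 9-cycle C_9. The automorphisms of the 9-cycle are exactly the symmetries of a regular 9-gon: the dihedral group D_9, |D_9| = 18.

18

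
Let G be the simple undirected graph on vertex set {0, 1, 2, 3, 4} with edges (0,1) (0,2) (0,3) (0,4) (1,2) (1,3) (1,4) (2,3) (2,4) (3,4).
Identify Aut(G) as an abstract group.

the symmetric group on 5 letters

All 5 vertices are pairwise adjacent: G = K_5. Every bijection on the vertex set is an automorphism of K_5; hence Aut(K_5) ≅ S_5, order 120.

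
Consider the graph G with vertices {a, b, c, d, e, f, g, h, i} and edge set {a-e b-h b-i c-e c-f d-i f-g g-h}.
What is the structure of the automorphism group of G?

the cyclic group of order 2

The degree sequence is [1, 2, 2, 1, 2, 2, 2, 2, 2]; the two degree-1 vertices a and d are the ends of a path, so G = P_9. The only nontrivial automorphism of a path is the end-to-end reflection, so Aut(G) ≅ Z_2.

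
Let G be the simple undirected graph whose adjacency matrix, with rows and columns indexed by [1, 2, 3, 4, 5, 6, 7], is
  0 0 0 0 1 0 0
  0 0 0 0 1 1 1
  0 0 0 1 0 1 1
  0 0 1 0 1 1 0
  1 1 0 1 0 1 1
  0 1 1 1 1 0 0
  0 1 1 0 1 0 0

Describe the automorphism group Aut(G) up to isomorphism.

The degree sequence is [1, 3, 3, 3, 5, 4, 3]. Checking the degree-preserving permutations of the vertex set shows that none except the identity preserves every edge, so Aut(G) is trivial.

{e}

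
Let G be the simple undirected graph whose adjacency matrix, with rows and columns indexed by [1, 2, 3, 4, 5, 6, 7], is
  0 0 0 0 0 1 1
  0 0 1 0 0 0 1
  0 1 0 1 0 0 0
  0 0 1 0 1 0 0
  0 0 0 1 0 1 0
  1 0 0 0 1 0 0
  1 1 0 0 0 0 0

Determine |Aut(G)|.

14

Every vertex has degree 2 and the graph is connected, so G is the 7-cycle C_7. The automorphisms of the 7-cycle are exactly the symmetries of a regular 7-gon: the dihedral group D_7, |D_7| = 14.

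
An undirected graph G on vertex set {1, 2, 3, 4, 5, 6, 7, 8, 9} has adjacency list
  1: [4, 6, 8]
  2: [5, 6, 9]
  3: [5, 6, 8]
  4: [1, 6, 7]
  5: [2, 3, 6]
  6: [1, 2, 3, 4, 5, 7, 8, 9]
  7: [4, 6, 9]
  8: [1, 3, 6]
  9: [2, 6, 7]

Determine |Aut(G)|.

16

Vertex 6 is the unique vertex of degree 8; the remaining 8 vertices each have degree 3 and induce a cycle, so G is the wheel on 9 vertices with hub 6. Every automorphism fixes the hub and acts on the rim 8-cycle, so Aut(G) ≅ Aut(C_8) = D_8 of order 16.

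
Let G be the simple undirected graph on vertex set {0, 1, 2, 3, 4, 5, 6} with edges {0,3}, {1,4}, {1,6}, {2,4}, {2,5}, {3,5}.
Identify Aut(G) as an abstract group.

The degree sequence is [1, 2, 2, 2, 2, 2, 1]; the two degree-1 vertices 0 and 6 are the ends of a path, so G = P_7. A path has exactly one nontrivial symmetry — reversal — giving Aut(G) of order 2.

C_2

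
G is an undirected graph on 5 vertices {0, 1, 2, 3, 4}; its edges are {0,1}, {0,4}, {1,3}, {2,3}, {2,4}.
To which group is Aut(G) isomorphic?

D_5

G is 2-regular and connected on 5 vertices, i.e. the cycle C_5. C_5 has 5 rotations and 5 reflections, so Aut(C_5) ≅ D_5 of order 10.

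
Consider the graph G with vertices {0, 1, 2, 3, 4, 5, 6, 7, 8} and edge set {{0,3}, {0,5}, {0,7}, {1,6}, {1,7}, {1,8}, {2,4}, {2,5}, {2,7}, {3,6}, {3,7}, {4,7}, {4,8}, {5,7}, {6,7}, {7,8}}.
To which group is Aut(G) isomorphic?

Vertex 7 is the unique vertex of degree 8; the remaining 8 vertices each have degree 3 and induce a cycle, so G is the wheel on 9 vertices with hub 7. Every automorphism fixes the hub and acts on the rim 8-cycle, so Aut(G) ≅ Aut(C_8) = D_8 of order 16.

the dihedral group of order 16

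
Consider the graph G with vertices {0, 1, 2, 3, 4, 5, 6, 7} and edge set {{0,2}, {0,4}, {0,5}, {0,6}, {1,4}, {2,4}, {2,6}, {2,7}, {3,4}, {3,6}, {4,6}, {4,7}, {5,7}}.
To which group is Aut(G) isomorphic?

The degree sequence is [4, 1, 4, 2, 6, 2, 4, 3]. Checking the degree-preserving permutations of the vertex set shows that none except the identity preserves every edge, so Aut(G) is trivial.

{e}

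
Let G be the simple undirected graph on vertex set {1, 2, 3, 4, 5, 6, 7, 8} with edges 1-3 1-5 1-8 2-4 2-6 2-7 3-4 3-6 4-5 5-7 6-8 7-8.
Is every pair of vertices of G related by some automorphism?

G is 3-regular and bipartite on 2^3 = 8 vertices with girth 4; it is the hypercube graph Q_3. The symmetry group of the 3-cube is the hyperoctahedral group B_3 = Z_2 ≀ S_3, of order 2^3·3! = 48. This group acts transitively on the 8 vertices.

Yes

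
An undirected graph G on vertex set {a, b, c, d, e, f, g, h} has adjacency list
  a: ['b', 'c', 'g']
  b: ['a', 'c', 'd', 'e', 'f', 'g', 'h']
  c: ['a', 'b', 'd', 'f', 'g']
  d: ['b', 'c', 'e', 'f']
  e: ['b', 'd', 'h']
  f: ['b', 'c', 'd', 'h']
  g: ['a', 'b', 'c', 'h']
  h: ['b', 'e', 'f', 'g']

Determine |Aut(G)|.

The degree sequence is [3, 7, 5, 4, 3, 4, 4, 4]. Checking the degree-preserving permutations of the vertex set shows that none except the identity preserves every edge, so Aut(G) is trivial.

1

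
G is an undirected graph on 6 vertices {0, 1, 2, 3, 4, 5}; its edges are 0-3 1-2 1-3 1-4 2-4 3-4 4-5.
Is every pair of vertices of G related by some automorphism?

No

Vertex 2 is the only vertex of degree 2, so every automorphism fixes it; G is not vertex-transitive.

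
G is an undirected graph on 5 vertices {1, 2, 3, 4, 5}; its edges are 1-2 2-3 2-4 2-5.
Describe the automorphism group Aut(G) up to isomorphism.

S_4

Vertex 2 has degree 4 and every other vertex has degree 1, so G is the star K_{1,4} with centre 2. Any automorphism fixes the centre and permutes the 4 leaves freely, so Aut(G) ≅ S_4 of order 4! = 24.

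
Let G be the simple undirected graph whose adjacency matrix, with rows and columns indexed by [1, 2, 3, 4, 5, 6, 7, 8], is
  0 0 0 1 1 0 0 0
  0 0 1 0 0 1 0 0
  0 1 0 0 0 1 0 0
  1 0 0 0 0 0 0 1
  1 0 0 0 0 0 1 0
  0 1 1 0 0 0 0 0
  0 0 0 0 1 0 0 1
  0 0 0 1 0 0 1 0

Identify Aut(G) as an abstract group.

D_3 × D_5

G has two connected components, {1, 4, 5, 7, 8} and {2, 3, 6}; each is 2-regular, so G = C_5 ⊔ C_3. No automorphism exchanges components of different sizes, hence Aut(G) is the direct product D_3 × D_5, order 60.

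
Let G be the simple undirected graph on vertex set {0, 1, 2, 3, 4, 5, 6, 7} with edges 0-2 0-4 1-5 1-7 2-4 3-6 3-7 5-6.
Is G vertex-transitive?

No

G has two connected components, {1, 3, 5, 6, 7} and {0, 2, 4}; each is 2-regular, so G = C_5 ⊔ C_3. The orbit of 0 under Aut(G) is {0, 2, 4}, which does not contain 1, so G is not vertex-transitive.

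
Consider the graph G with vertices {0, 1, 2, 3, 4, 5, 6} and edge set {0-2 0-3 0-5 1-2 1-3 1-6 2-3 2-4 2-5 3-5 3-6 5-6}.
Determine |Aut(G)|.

Degrees alone do not determine every vertex (e.g. 0 and 1 both have degree 3), but their neighbour-degree multisets differ: N(0) has degrees [4, 5, 5] while N(1) has degrees [3, 5, 5]. Repeating this refinement separates all vertices, so the only automorphism is the identity.

1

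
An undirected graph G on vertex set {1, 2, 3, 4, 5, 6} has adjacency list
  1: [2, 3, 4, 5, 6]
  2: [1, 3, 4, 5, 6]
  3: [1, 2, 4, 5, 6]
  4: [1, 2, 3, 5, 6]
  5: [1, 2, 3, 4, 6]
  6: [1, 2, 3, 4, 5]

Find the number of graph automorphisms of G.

All 6 vertices are pairwise adjacent: G = K_6. Any permutation of the 6 vertices preserves K_6, so Aut(K_6) = S_6 of order 6! = 720.

720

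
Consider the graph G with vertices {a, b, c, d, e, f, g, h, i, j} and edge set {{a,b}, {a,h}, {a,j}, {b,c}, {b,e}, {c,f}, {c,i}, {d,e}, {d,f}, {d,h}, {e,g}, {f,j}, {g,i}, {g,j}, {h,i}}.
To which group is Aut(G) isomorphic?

G is 3-regular on 10 vertices with no triangles and no 4-cycles (girth 5): this is the Petersen graph. Viewing the Petersen graph as the Kneser graph K(5,2) — vertices are 2-subsets of {1,…,5}, edges join disjoint pairs — its automorphisms are exactly the permutations of the 5-element set, so Aut ≅ S_5 of order 120.

the symmetric group S_5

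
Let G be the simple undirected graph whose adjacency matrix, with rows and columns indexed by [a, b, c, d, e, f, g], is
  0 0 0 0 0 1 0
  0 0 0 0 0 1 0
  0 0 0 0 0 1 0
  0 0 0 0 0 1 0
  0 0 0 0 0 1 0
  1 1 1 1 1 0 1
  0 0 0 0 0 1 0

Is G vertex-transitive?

No

Vertex f is the only vertex of degree 6, so every automorphism fixes it; G is not vertex-transitive.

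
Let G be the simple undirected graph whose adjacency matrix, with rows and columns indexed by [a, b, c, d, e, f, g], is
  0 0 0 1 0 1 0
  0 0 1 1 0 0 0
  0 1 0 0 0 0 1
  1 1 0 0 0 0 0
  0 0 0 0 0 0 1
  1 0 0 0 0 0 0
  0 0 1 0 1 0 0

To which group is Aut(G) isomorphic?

Z_2

The degree sequence is [2, 2, 2, 2, 1, 1, 2]; the two degree-1 vertices e and f are the ends of a path, so G = P_7. A path has exactly one nontrivial symmetry — reversal — giving Aut(G) of order 2.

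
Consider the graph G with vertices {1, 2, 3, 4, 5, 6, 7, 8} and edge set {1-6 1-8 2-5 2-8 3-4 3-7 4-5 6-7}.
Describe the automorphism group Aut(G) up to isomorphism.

Every vertex has degree 2 and the graph is connected, so G is the 8-cycle C_8. C_8 has 8 rotations and 8 reflections, so Aut(C_8) ≅ D_8 of order 16.

the dihedral group of order 16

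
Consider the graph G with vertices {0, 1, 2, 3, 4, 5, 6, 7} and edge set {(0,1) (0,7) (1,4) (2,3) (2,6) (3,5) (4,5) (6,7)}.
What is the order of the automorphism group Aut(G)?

G is 2-regular and connected on 8 vertices, i.e. the cycle C_8. C_8 has 8 rotations and 8 reflections, so Aut(C_8) ≅ D_8 of order 16.

16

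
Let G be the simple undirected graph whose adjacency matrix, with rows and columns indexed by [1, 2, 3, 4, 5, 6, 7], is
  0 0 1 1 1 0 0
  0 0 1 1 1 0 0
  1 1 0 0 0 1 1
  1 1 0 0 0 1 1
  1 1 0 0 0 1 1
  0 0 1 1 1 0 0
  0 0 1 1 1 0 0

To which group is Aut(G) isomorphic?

S_3 × S_4

The vertices split by degree into {3, 4, 5} (degree 4) and {1, 2, 6, 7} (degree 3); every edge runs between the two parts, so G is the complete bipartite graph K_{3,4}. Automorphisms preserve the bipartition setwise (since the parts differ in size) and act as S_3 × S_4 within it; |Aut| = 144.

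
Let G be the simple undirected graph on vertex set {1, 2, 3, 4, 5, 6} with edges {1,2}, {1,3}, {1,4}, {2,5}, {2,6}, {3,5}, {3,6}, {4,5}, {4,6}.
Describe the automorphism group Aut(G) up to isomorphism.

G is 3-regular and bipartite with parts {2, 3, 4} and {1, 5, 6} (each part is independent and every cross-pair is an edge), so G = K_{3,3}. Aut(K_{3,3}) is the wreath product S_3 ≀ Z_2: permute within each part, then optionally swap the parts; |Aut| = 2·(3!)² = 72.

S_3 ≀ Z_2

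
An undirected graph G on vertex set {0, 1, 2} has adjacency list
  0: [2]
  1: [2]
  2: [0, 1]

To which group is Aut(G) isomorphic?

The degree sequence is [1, 1, 2]; the two degree-1 vertices 0 and 1 are the ends of a path, so G = P_3. The only nontrivial automorphism of a path is the end-to-end reflection, so Aut(G) ≅ Z_2.

C_2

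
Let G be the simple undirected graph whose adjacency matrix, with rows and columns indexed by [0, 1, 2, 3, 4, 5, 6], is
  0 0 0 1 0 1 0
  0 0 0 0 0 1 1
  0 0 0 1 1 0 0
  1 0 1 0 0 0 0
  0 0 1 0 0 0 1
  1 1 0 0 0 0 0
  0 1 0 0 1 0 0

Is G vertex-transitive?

Yes

Every vertex has degree 2 and the graph is connected, so G is the 7-cycle C_7. C_7 has 7 rotations and 7 reflections, so Aut(C_7) ≅ D_7 of order 14. Under this action every vertex can be carried to every other, so G is vertex-transitive.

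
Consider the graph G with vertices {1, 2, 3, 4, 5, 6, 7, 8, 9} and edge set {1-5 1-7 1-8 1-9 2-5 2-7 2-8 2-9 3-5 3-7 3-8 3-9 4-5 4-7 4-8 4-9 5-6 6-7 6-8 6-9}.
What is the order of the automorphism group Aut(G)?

The vertices split by degree into {5, 7, 8, 9} (degree 5) and {1, 2, 3, 4, 6} (degree 4); every edge runs between the two parts, so G is the complete bipartite graph K_{4,5}. Automorphisms preserve the bipartition setwise (since the parts differ in size) and act as S_4 × S_5 within it; |Aut| = 2880.

2880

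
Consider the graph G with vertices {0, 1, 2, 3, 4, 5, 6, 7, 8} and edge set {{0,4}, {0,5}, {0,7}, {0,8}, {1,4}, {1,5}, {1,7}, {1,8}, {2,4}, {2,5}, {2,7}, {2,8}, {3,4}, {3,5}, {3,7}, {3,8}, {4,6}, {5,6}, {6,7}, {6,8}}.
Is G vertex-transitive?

Automorphisms preserve degree, but G has vertices of degree 4 and vertices of degree 5; no automorphism maps one to the other, so G is not vertex-transitive.

No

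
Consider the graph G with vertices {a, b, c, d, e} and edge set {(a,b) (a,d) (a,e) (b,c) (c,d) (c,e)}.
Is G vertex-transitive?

No

Automorphisms preserve degree, but G has vertices of degree 2 and vertices of degree 3; no automorphism maps one to the other, so G is not vertex-transitive.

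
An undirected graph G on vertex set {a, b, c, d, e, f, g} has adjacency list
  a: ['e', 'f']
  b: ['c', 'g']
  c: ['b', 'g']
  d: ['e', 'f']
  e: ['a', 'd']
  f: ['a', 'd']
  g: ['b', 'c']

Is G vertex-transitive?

No

G has two connected components, {a, d, e, f} and {b, c, g}; each is 2-regular, so G = C_4 ⊔ C_3. The orbit of a under Aut(G) is {a, d, e, f}, which does not contain b, so G is not vertex-transitive.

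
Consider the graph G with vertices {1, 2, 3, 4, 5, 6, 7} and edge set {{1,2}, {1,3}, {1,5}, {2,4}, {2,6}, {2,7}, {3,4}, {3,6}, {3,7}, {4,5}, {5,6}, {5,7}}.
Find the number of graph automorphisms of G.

144

The vertices split by degree into {2, 3, 5} (degree 4) and {1, 4, 6, 7} (degree 3); every edge runs between the two parts, so G is the complete bipartite graph K_{3,4}. Automorphisms preserve the bipartition setwise (since the parts differ in size) and act as S_3 × S_4 within it; |Aut| = 144.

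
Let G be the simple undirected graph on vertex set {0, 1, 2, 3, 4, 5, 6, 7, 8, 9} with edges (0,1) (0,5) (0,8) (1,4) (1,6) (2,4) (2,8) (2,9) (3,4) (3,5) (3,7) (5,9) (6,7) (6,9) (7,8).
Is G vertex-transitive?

G is 3-regular on 10 vertices with no triangles and no 4-cycles (girth 5): this is the Petersen graph. Viewing the Petersen graph as the Kneser graph K(5,2) — vertices are 2-subsets of {1,…,5}, edges join disjoint pairs — its automorphisms are exactly the permutations of the 5-element set, so Aut ≅ S_5 of order 120. This group acts transitively on the 10 vertices.

Yes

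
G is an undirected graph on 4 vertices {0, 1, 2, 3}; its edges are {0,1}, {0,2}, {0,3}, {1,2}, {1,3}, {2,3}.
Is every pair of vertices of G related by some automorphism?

All 4 vertices are pairwise adjacent: G = K_4. Any permutation of the 4 vertices preserves K_4, so Aut(K_4) = S_4 of order 4! = 24. This group acts transitively on the 4 vertices.

Yes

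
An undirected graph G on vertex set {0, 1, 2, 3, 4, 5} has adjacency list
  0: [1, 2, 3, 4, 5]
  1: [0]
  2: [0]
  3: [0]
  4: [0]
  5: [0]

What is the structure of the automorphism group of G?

S_5

Vertex 0 has degree 5 and every other vertex has degree 1, so G is the star K_{1,5} with centre 0. The 5 leaves are pairwise interchangeable while the centre is fixed, giving Aut(G) = S_5.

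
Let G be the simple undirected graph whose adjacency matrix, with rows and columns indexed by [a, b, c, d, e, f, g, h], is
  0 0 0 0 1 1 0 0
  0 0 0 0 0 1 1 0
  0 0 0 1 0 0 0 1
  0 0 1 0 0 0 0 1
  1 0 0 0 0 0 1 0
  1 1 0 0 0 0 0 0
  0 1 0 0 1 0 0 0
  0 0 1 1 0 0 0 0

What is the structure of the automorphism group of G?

G has two connected components, {a, b, e, f, g} and {c, d, h}; each is 2-regular, so G = C_5 ⊔ C_3. No automorphism exchanges components of different sizes, hence Aut(G) is the direct product D_5 × D_3, order 60.

D_5 × D_3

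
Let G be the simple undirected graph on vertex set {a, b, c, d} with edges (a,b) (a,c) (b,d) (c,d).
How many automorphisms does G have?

8

G is 2-regular and bipartite on 2^2 = 4 vertices with girth 4; it is the hypercube graph Q_2. Aut(Q_2) consists of the signed permutations of the 2 coordinate axes: 2! permutations times 2^2 sign flips, so |Aut| = 2^2·2! = 8.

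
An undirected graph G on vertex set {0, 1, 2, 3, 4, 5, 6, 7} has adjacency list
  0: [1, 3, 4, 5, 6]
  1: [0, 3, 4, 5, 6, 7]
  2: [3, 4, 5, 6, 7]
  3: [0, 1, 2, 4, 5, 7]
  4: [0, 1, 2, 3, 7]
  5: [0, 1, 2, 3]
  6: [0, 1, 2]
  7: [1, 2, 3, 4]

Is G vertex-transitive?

Vertex 6 is the only vertex of degree 3, so every automorphism fixes it; G is not vertex-transitive.

No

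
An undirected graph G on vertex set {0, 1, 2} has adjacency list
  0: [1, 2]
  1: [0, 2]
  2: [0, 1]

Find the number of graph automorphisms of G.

6

All 3 vertices are pairwise adjacent: G = K_3. Every bijection on the vertex set is an automorphism of K_3; hence Aut(K_3) ≅ S_3, order 6.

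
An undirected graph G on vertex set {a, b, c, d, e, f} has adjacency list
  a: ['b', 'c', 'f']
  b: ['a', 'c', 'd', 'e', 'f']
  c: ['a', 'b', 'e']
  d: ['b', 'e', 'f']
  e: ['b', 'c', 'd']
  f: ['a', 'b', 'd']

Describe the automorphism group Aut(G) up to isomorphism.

Vertex b is the unique vertex of degree 5; the remaining 5 vertices each have degree 3 and induce a cycle, so G is the wheel on 6 vertices with hub b. Every automorphism fixes the hub and acts on the rim 5-cycle, so Aut(G) ≅ Aut(C_5) = D_5 of order 10.

the dihedral group of order 10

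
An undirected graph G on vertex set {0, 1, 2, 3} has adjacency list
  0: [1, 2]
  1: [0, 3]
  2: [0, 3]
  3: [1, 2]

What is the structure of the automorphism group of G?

G is 2-regular and connected on 4 vertices, i.e. the cycle C_4. The automorphisms of the 4-cycle are exactly the symmetries of a regular 4-gon: the dihedral group D_4, |D_4| = 8.

the dihedral group of order 8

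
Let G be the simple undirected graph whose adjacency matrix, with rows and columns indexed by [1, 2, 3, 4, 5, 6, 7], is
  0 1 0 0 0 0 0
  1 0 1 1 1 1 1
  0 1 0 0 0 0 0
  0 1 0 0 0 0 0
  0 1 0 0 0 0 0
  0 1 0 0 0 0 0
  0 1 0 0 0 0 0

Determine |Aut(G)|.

720

Vertex 2 has degree 6 and every other vertex has degree 1, so G is the star K_{1,6} with centre 2. The 6 leaves are pairwise interchangeable while the centre is fixed, giving Aut(G) = S_6.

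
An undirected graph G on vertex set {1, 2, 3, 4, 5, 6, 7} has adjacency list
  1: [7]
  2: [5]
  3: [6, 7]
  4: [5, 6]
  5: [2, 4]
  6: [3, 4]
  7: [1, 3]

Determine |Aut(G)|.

2

The degree sequence is [1, 1, 2, 2, 2, 2, 2]; the two degree-1 vertices 1 and 2 are the ends of a path, so G = P_7. A path has exactly one nontrivial symmetry — reversal — giving Aut(G) of order 2.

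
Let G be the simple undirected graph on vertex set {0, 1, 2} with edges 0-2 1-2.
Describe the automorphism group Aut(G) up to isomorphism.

The degree sequence is [1, 1, 2]; the two degree-1 vertices 0 and 1 are the ends of a path, so G = P_3. The only nontrivial automorphism of a path is the end-to-end reflection, so Aut(G) ≅ Z_2.

the cyclic group of order 2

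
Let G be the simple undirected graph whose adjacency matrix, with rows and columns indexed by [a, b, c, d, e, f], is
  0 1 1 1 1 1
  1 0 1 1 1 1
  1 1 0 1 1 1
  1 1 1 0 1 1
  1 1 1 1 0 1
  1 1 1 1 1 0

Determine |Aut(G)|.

720

Every vertex has degree 5, so G is the complete graph K_6. Any permutation of the 6 vertices preserves K_6, so Aut(K_6) = S_6 of order 6! = 720.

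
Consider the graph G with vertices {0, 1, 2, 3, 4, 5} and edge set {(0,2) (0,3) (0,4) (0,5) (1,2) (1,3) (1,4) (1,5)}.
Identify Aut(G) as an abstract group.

The vertices split by degree into {0, 1} (degree 4) and {2, 3, 4, 5} (degree 2); every edge runs between the two parts, so G is the complete bipartite graph K_{2,4}. The parts have unequal sizes, so no automorphism swaps them; each part is permuted independently, giving S_4 × S_2 of order 4!·2! = 48.

S_4 × S_2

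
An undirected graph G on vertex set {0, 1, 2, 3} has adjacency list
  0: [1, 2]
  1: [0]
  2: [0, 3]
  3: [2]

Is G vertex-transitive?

No

Automorphisms preserve degree, but G has vertices of degree 1 and vertices of degree 2; no automorphism maps one to the other, so G is not vertex-transitive.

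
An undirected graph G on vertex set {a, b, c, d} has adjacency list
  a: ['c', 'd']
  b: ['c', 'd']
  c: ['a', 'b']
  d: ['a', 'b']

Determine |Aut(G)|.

8

G is 2-regular and bipartite on 2^2 = 4 vertices with girth 4; it is the hypercube graph Q_2. The symmetry group of the 2-cube is the hyperoctahedral group B_2 = Z_2 ≀ S_2, of order 2^2·2! = 8.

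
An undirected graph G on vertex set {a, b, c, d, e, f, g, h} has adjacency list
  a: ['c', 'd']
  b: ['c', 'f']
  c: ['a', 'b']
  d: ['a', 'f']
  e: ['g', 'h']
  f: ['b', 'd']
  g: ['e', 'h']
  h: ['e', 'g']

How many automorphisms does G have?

G has two connected components, {a, b, c, d, f} and {e, g, h}; each is 2-regular, so G = C_5 ⊔ C_3. The components are non-isomorphic (different sizes), so Aut(G) = Aut(C_3) × Aut(C_5) = D_3 × D_5 of order 6·10 = 60.

60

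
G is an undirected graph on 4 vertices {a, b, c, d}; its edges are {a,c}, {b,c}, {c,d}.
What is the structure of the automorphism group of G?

Vertex c has degree 3 and every other vertex has degree 1, so G is the star K_{1,3} with centre c. The 3 leaves are pairwise interchangeable while the centre is fixed, giving Aut(G) = S_3.

S_3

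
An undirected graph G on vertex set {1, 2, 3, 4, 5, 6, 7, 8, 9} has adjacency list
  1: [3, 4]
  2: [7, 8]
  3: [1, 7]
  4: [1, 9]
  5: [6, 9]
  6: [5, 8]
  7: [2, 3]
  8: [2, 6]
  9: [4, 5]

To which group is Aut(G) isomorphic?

D_9

G is 2-regular and connected on 9 vertices, i.e. the cycle C_9. The automorphisms of the 9-cycle are exactly the symmetries of a regular 9-gon: the dihedral group D_9, |D_9| = 18.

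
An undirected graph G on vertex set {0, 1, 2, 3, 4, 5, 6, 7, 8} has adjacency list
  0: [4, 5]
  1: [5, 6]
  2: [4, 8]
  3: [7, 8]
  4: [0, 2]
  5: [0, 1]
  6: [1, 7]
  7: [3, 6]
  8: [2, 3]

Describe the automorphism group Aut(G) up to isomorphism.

D_9

Every vertex has degree 2 and the graph is connected, so G is the 9-cycle C_9. C_9 has 9 rotations and 9 reflections, so Aut(C_9) ≅ D_9 of order 18.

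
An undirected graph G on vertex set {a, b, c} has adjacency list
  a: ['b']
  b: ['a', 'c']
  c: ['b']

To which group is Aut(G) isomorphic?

The degree sequence is [1, 2, 1]; the two degree-1 vertices a and c are the ends of a path, so G = P_3. The only nontrivial automorphism of a path is the end-to-end reflection, so Aut(G) ≅ Z_2.

C_2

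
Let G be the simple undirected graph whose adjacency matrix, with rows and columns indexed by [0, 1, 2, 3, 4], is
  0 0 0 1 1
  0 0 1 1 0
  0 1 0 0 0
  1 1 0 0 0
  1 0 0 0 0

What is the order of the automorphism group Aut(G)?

2

The degree sequence is [2, 2, 1, 2, 1]; the two degree-1 vertices 2 and 4 are the ends of a path, so G = P_5. A path has exactly one nontrivial symmetry — reversal — giving Aut(G) of order 2.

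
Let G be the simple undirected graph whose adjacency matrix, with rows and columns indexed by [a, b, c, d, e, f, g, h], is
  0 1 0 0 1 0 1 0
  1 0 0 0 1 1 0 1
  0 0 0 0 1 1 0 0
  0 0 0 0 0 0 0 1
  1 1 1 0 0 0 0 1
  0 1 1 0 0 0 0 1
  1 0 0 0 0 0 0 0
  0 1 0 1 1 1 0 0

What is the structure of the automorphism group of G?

{e}

Degrees alone do not determine every vertex (e.g. a and f both have degree 3), but their neighbour-degree multisets differ: N(a) has degrees [1, 4, 4] while N(f) has degrees [2, 4, 4]. Repeating this refinement separates all vertices, so the only automorphism is the identity.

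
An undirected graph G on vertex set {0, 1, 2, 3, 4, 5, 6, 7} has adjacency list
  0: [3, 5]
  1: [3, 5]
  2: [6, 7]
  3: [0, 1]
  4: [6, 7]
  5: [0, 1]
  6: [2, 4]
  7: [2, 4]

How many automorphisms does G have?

128

G has two connected components, {2, 4, 6, 7} and {0, 1, 3, 5}; each is 2-regular, so G = C_4 ⊔ C_4. With two isomorphic components, Aut(G) = Aut(C_4) ≀ S_2 = (D_4 × D_4) ⋊ Z_2: permute each cycle by D_4, then optionally swap the two cycles. Order 2·(2·4)² = 128.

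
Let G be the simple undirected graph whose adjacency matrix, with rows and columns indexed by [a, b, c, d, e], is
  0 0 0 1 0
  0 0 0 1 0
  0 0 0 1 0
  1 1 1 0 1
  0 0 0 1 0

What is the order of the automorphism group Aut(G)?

24

Vertex d has degree 4 and every other vertex has degree 1, so G is the star K_{1,4} with centre d. Any automorphism fixes the centre and permutes the 4 leaves freely, so Aut(G) ≅ S_4 of order 4! = 24.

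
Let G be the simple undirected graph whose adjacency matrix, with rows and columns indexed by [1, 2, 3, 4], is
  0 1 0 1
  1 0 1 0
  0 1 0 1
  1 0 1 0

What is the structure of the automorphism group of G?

the dihedral group of order 8

G is 2-regular and connected on 4 vertices, i.e. the cycle C_4. The automorphisms of the 4-cycle are exactly the symmetries of a regular 4-gon: the dihedral group D_4, |D_4| = 8.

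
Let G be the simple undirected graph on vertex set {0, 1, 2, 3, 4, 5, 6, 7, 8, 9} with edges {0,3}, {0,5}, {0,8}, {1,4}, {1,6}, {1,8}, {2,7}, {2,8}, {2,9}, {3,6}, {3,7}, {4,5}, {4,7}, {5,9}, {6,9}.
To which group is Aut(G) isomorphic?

the symmetric group S_5

G is 3-regular on 10 vertices with no triangles and no 4-cycles (girth 5): this is the Petersen graph. It is a classical fact that the Petersen graph has automorphism group S_5 (order 120), arising from its description as the Kneser graph K(5,2).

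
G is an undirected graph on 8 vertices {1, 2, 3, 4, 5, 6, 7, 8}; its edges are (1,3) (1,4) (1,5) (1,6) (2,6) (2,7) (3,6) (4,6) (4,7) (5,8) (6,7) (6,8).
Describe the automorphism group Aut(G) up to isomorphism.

Degrees alone do not determine every vertex (e.g. 2 and 3 both have degree 2), but their neighbour-degree multisets differ: N(2) has degrees [3, 6] while N(3) has degrees [4, 6]. Repeating this refinement separates all vertices, so the only automorphism is the identity.

{e}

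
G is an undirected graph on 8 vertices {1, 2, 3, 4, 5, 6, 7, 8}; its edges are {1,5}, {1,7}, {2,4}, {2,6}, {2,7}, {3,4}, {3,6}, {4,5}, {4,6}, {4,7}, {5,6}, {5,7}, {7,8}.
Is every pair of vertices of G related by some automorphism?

No

Vertex 2 is the only vertex of degree 3, so every automorphism fixes it; G is not vertex-transitive.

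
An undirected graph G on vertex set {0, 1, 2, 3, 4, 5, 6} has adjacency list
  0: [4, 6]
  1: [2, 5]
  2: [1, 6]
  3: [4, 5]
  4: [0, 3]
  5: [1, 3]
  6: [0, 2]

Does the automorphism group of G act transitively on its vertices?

G is 2-regular and connected on 7 vertices, i.e. the cycle C_7. The automorphisms of the 7-cycle are exactly the symmetries of a regular 7-gon: the dihedral group D_7, |D_7| = 14. Under this action every vertex can be carried to every other, so G is vertex-transitive.

Yes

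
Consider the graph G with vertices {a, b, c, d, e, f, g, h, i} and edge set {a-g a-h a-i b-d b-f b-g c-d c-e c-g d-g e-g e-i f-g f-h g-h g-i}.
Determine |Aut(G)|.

16

Vertex g is the unique vertex of degree 8; the remaining 8 vertices each have degree 3 and induce a cycle, so G is the wheel on 9 vertices with hub g. With the hub fixed, the remaining symmetry is that of the rim cycle C_8, giving the dihedral group D_8.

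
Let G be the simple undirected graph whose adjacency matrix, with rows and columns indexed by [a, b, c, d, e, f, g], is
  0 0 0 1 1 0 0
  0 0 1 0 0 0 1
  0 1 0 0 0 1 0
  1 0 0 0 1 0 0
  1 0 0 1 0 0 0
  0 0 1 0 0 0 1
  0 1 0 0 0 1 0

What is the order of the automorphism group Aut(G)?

48

G has two connected components, {b, c, f, g} and {a, d, e}; each is 2-regular, so G = C_4 ⊔ C_3. The components are non-isomorphic (different sizes), so Aut(G) = Aut(C_4) × Aut(C_3) = D_4 × D_3 of order 8·6 = 48.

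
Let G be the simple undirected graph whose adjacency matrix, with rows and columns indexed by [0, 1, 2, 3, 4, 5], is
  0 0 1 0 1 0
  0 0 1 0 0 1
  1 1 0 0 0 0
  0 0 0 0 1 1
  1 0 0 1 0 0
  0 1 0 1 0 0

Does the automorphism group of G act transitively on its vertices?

Every vertex has degree 2 and the graph is connected, so G is the 6-cycle C_6. The automorphisms of the 6-cycle are exactly the symmetries of a regular 6-gon: the dihedral group D_6, |D_6| = 12. This group acts transitively on the 6 vertices.

Yes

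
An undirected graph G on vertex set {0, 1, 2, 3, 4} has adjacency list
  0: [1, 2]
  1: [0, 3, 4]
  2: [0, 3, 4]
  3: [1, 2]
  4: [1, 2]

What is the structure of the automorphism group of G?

S_3 × S_2

The vertices split by degree into {1, 2} (degree 3) and {0, 3, 4} (degree 2); every edge runs between the two parts, so G is the complete bipartite graph K_{2,3}. The parts have unequal sizes, so no automorphism swaps them; each part is permuted independently, giving S_3 × S_2 of order 3!·2! = 12.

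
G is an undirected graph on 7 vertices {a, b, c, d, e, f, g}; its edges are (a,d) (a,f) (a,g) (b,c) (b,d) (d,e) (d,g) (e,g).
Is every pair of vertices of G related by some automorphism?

No

Vertex d is the only vertex of degree 4, so every automorphism fixes it; G is not vertex-transitive.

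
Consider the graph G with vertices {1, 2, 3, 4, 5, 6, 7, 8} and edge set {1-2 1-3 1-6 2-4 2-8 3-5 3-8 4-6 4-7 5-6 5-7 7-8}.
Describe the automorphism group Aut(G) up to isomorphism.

the hyperoctahedral group B_3

G is 3-regular and bipartite on 2^3 = 8 vertices with girth 4; it is the hypercube graph Q_3. The symmetry group of the 3-cube is the hyperoctahedral group B_3 = Z_2 ≀ S_3, of order 2^3·3! = 48.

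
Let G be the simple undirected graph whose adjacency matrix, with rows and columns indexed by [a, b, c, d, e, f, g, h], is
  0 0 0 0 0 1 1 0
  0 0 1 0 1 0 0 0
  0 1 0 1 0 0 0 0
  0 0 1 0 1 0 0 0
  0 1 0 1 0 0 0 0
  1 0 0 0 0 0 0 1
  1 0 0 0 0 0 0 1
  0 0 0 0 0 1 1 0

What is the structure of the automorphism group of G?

G has two connected components, {b, c, d, e} and {a, f, g, h}; each is 2-regular, so G = C_4 ⊔ C_4. Aut of a disjoint union of two copies of C_4 is the wreath product D_4 ≀ Z_2, of order 2·8² = 128.

(D_4 × D_4) ⋊ Z_2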